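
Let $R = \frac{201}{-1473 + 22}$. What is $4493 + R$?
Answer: $\frac{6519142}{1451} \approx 4492.9$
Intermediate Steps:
$R = - \frac{201}{1451}$ ($R = \frac{201}{-1451} = 201 \left(- \frac{1}{1451}\right) = - \frac{201}{1451} \approx -0.13853$)
$4493 + R = 4493 - \frac{201}{1451} = \frac{6519142}{1451}$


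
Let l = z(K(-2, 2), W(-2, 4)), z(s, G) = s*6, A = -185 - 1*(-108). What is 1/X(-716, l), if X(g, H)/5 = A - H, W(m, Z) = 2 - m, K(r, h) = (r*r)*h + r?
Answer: -1/565 ≈ -0.0017699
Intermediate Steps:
K(r, h) = r + h*r² (K(r, h) = r²*h + r = h*r² + r = r + h*r²)
A = -77 (A = -185 + 108 = -77)
z(s, G) = 6*s
l = 36 (l = 6*(-2*(1 + 2*(-2))) = 6*(-2*(1 - 4)) = 6*(-2*(-3)) = 6*6 = 36)
X(g, H) = -385 - 5*H (X(g, H) = 5*(-77 - H) = -385 - 5*H)
1/X(-716, l) = 1/(-385 - 5*36) = 1/(-385 - 180) = 1/(-565) = -1/565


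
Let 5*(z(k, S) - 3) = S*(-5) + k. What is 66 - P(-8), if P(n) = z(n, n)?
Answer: 283/5 ≈ 56.600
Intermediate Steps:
z(k, S) = 3 - S + k/5 (z(k, S) = 3 + (S*(-5) + k)/5 = 3 + (-5*S + k)/5 = 3 + (k - 5*S)/5 = 3 + (-S + k/5) = 3 - S + k/5)
P(n) = 3 - 4*n/5 (P(n) = 3 - n + n/5 = 3 - 4*n/5)
66 - P(-8) = 66 - (3 - 4/5*(-8)) = 66 - (3 + 32/5) = 66 - 1*47/5 = 66 - 47/5 = 283/5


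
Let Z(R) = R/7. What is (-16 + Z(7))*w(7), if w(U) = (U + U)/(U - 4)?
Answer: -70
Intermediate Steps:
w(U) = 2*U/(-4 + U) (w(U) = (2*U)/(-4 + U) = 2*U/(-4 + U))
Z(R) = R/7 (Z(R) = R*(1/7) = R/7)
(-16 + Z(7))*w(7) = (-16 + (1/7)*7)*(2*7/(-4 + 7)) = (-16 + 1)*(2*7/3) = -30*7/3 = -15*14/3 = -70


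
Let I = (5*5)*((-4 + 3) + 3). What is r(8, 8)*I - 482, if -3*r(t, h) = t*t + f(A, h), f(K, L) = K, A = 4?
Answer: -4846/3 ≈ -1615.3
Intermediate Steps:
r(t, h) = -4/3 - t²/3 (r(t, h) = -(t*t + 4)/3 = -(t² + 4)/3 = -(4 + t²)/3 = -4/3 - t²/3)
I = 50 (I = 25*(-1 + 3) = 25*2 = 50)
r(8, 8)*I - 482 = (-4/3 - ⅓*8²)*50 - 482 = (-4/3 - ⅓*64)*50 - 482 = (-4/3 - 64/3)*50 - 482 = -68/3*50 - 482 = -3400/3 - 482 = -4846/3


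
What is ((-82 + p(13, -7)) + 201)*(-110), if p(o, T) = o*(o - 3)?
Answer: -27390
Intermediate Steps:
p(o, T) = o*(-3 + o)
((-82 + p(13, -7)) + 201)*(-110) = ((-82 + 13*(-3 + 13)) + 201)*(-110) = ((-82 + 13*10) + 201)*(-110) = ((-82 + 130) + 201)*(-110) = (48 + 201)*(-110) = 249*(-110) = -27390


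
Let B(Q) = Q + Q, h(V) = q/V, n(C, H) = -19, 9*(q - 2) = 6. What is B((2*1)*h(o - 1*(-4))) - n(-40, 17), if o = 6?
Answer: 301/15 ≈ 20.067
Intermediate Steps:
q = 8/3 (q = 2 + (⅑)*6 = 2 + ⅔ = 8/3 ≈ 2.6667)
h(V) = 8/(3*V)
B(Q) = 2*Q
B((2*1)*h(o - 1*(-4))) - n(-40, 17) = 2*((2*1)*(8/(3*(6 - 1*(-4))))) - 1*(-19) = 2*(2*(8/(3*(6 + 4)))) + 19 = 2*(2*((8/3)/10)) + 19 = 2*(2*((8/3)*(⅒))) + 19 = 2*(2*(4/15)) + 19 = 2*(8/15) + 19 = 16/15 + 19 = 301/15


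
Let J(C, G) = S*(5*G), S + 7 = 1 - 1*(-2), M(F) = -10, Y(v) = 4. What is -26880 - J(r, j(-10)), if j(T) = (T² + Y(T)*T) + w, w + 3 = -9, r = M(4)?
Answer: -25920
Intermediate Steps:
r = -10
w = -12 (w = -3 - 9 = -12)
S = -4 (S = -7 + (1 - 1*(-2)) = -7 + (1 + 2) = -7 + 3 = -4)
j(T) = -12 + T² + 4*T (j(T) = (T² + 4*T) - 12 = -12 + T² + 4*T)
J(C, G) = -20*G
-26880 - J(r, j(-10)) = -26880 - (-20)*(-12 + (-10)² + 4*(-10)) = -26880 - (-20)*(-12 + 100 - 40) = -26880 - (-20)*48 = -26880 - 1*(-960) = -26880 + 960 = -25920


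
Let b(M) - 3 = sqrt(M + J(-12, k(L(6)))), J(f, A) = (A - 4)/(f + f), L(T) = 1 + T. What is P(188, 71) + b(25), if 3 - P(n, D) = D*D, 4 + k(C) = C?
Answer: -5035 + sqrt(3606)/12 ≈ -5030.0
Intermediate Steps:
k(C) = -4 + C
J(f, A) = (-4 + A)/(2*f) (J(f, A) = (-4 + A)/((2*f)) = (-4 + A)*(1/(2*f)) = (-4 + A)/(2*f))
P(n, D) = 3 - D**2 (P(n, D) = 3 - D*D = 3 - D**2)
b(M) = 3 + sqrt(1/24 + M) (b(M) = 3 + sqrt(M + (1/2)*(-4 + (-4 + (1 + 6)))/(-12)) = 3 + sqrt(M + (1/2)*(-1/12)*(-4 + (-4 + 7))) = 3 + sqrt(M + (1/2)*(-1/12)*(-4 + 3)) = 3 + sqrt(M + (1/2)*(-1/12)*(-1)) = 3 + sqrt(M + 1/24) = 3 + sqrt(1/24 + M))
P(188, 71) + b(25) = (3 - 1*71**2) + (3 + sqrt(6 + 144*25)/12) = (3 - 1*5041) + (3 + sqrt(6 + 3600)/12) = (3 - 5041) + (3 + sqrt(3606)/12) = -5038 + (3 + sqrt(3606)/12) = -5035 + sqrt(3606)/12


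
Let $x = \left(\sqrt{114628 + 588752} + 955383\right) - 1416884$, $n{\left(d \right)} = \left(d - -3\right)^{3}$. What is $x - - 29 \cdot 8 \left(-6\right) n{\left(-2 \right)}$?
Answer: $-462893 + 2 \sqrt{175845} \approx -4.6205 \cdot 10^{5}$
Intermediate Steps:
$n{\left(d \right)} = \left(3 + d\right)^{3}$ ($n{\left(d \right)} = \left(d + 3\right)^{3} = \left(3 + d\right)^{3}$)
$x = -461501 + 2 \sqrt{175845}$ ($x = \left(\sqrt{703380} + 955383\right) - 1416884 = \left(2 \sqrt{175845} + 955383\right) - 1416884 = \left(955383 + 2 \sqrt{175845}\right) - 1416884 = -461501 + 2 \sqrt{175845} \approx -4.6066 \cdot 10^{5}$)
$x - - 29 \cdot 8 \left(-6\right) n{\left(-2 \right)} = \left(-461501 + 2 \sqrt{175845}\right) - - 29 \cdot 8 \left(-6\right) \left(3 - 2\right)^{3} = \left(-461501 + 2 \sqrt{175845}\right) - \left(-29\right) \left(-48\right) 1^{3} = \left(-461501 + 2 \sqrt{175845}\right) - 1392 \cdot 1 = \left(-461501 + 2 \sqrt{175845}\right) - 1392 = -462893 + 2 \sqrt{175845}$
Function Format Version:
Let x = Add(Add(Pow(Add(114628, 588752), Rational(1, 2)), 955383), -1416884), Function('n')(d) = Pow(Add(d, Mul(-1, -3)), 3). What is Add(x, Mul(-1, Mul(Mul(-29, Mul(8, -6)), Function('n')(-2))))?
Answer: Add(-462893, Mul(2, Pow(175845, Rational(1, 2)))) ≈ -4.6205e+5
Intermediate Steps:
Function('n')(d) = Pow(Add(3, d), 3) (Function('n')(d) = Pow(Add(d, 3), 3) = Pow(Add(3, d), 3))
x = Add(-461501, Mul(2, Pow(175845, Rational(1, 2)))) (x = Add(Add(Pow(703380, Rational(1, 2)), 955383), -1416884) = Add(Add(Mul(2, Pow(175845, Rational(1, 2))), 955383), -1416884) = Add(Add(955383, Mul(2, Pow(175845, Rational(1, 2)))), -1416884) = Add(-461501, Mul(2, Pow(175845, Rational(1, 2)))) ≈ -4.6066e+5)
Add(x, Mul(-1, Mul(Mul(-29, Mul(8, -6)), Function('n')(-2)))) = Add(Add(-461501, Mul(2, Pow(175845, Rational(1, 2)))), Mul(-1, Mul(Mul(-29, Mul(8, -6)), Pow(Add(3, -2), 3)))) = Add(Add(-461501, Mul(2, Pow(175845, Rational(1, 2)))), Mul(-1, Mul(Mul(-29, -48), Pow(1, 3)))) = Add(Add(-461501, Mul(2, Pow(175845, Rational(1, 2)))), Mul(-1, Mul(1392, 1))) = Add(Add(-461501, Mul(2, Pow(175845, Rational(1, 2)))), Mul(-1, 1392)) = Add(Add(-461501, Mul(2, Pow(175845, Rational(1, 2)))), -1392) = Add(-462893, Mul(2, Pow(175845, Rational(1, 2))))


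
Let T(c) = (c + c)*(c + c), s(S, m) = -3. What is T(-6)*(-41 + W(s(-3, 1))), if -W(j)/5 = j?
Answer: -3744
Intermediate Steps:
T(c) = 4*c**2 (T(c) = (2*c)*(2*c) = 4*c**2)
W(j) = -5*j
T(-6)*(-41 + W(s(-3, 1))) = (4*(-6)**2)*(-41 - 5*(-3)) = (4*36)*(-41 + 15) = 144*(-26) = -3744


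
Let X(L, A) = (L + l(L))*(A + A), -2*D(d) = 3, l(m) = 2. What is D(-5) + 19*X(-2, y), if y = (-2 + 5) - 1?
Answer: -3/2 ≈ -1.5000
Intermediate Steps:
D(d) = -3/2 (D(d) = -½*3 = -3/2)
y = 2 (y = 3 - 1 = 2)
X(L, A) = 2*A*(2 + L) (X(L, A) = (L + 2)*(A + A) = (2 + L)*(2*A) = 2*A*(2 + L))
D(-5) + 19*X(-2, y) = -3/2 + 19*(2*2*(2 - 2)) = -3/2 + 19*(2*2*0) = -3/2 + 19*0 = -3/2 + 0 = -3/2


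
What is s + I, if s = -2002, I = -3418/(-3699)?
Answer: -7401980/3699 ≈ -2001.1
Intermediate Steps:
I = 3418/3699 (I = -3418*(-1/3699) = 3418/3699 ≈ 0.92403)
s + I = -2002 + 3418/3699 = -7401980/3699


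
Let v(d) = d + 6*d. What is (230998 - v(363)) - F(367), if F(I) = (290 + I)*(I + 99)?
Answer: -77705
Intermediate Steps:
v(d) = 7*d
F(I) = (99 + I)*(290 + I) (F(I) = (290 + I)*(99 + I) = (99 + I)*(290 + I))
(230998 - v(363)) - F(367) = (230998 - 7*363) - (28710 + 367**2 + 389*367) = (230998 - 1*2541) - (28710 + 134689 + 142763) = (230998 - 2541) - 1*306162 = 228457 - 306162 = -77705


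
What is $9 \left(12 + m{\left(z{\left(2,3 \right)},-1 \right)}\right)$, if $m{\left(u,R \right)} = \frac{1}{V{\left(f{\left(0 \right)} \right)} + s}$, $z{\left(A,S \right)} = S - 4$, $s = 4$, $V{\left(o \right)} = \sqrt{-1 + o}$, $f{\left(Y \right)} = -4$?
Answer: $\frac{768}{7} - \frac{3 i \sqrt{5}}{7} \approx 109.71 - 0.95831 i$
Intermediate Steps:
$z{\left(A,S \right)} = -4 + S$
$m{\left(u,R \right)} = \frac{1}{4 + i \sqrt{5}}$ ($m{\left(u,R \right)} = \frac{1}{\sqrt{-1 - 4} + 4} = \frac{1}{\sqrt{-5} + 4} = \frac{1}{i \sqrt{5} + 4} = \frac{1}{4 + i \sqrt{5}}$)
$9 \left(12 + m{\left(z{\left(2,3 \right)},-1 \right)}\right) = 9 \left(12 + \left(\frac{4}{21} - \frac{i \sqrt{5}}{21}\right)\right) = 9 \left(\frac{256}{21} - \frac{i \sqrt{5}}{21}\right) = \frac{768}{7} - \frac{3 i \sqrt{5}}{7}$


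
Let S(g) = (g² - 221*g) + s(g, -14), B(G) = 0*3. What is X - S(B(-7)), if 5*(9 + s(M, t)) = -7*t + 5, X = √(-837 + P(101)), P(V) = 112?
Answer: -58/5 + 5*I*√29 ≈ -11.6 + 26.926*I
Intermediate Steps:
X = 5*I*√29 (X = √(-837 + 112) = √(-725) = 5*I*√29 ≈ 26.926*I)
s(M, t) = -8 - 7*t/5 (s(M, t) = -9 + (-7*t + 5)/5 = -9 + (5 - 7*t)/5 = -9 + (1 - 7*t/5) = -8 - 7*t/5)
B(G) = 0
S(g) = 58/5 + g² - 221*g (S(g) = (g² - 221*g) + (-8 - 7/5*(-14)) = (g² - 221*g) + (-8 + 98/5) = (g² - 221*g) + 58/5 = 58/5 + g² - 221*g)
X - S(B(-7)) = 5*I*√29 - (58/5 + 0² - 221*0) = 5*I*√29 - (58/5 + 0 + 0) = 5*I*√29 - 1*58/5 = 5*I*√29 - 58/5 = -58/5 + 5*I*√29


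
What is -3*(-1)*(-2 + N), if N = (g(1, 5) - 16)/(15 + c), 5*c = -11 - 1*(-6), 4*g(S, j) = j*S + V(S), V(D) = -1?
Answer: -129/14 ≈ -9.2143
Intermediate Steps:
g(S, j) = -¼ + S*j/4 (g(S, j) = (j*S - 1)/4 = (S*j - 1)/4 = (-1 + S*j)/4 = -¼ + S*j/4)
c = -1 (c = (-11 - 1*(-6))/5 = (-11 + 6)/5 = (⅕)*(-5) = -1)
N = -15/14 (N = ((-¼ + (¼)*1*5) - 16)/(15 - 1) = ((-¼ + 5/4) - 16)/14 = (1 - 16)*(1/14) = -15*1/14 = -15/14 ≈ -1.0714)
-3*(-1)*(-2 + N) = -3*(-1)*(-2 - 15/14) = -(-3)*(-43)/14 = -1*129/14 = -129/14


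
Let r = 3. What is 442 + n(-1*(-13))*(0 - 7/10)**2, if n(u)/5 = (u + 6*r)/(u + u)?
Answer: 231359/520 ≈ 444.92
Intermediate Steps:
n(u) = 5*(18 + u)/(2*u) (n(u) = 5*((u + 6*3)/(u + u)) = 5*((u + 18)/((2*u))) = 5*((18 + u)*(1/(2*u))) = 5*((18 + u)/(2*u)) = 5*(18 + u)/(2*u))
442 + n(-1*(-13))*(0 - 7/10)**2 = 442 + (5/2 + 45/((-1*(-13))))*(0 - 7/10)**2 = 442 + (5/2 + 45/13)*(0 - 7*1/10)**2 = 442 + (5/2 + 45*(1/13))*(0 - 7/10)**2 = 442 + (5/2 + 45/13)*(-7/10)**2 = 442 + (155/26)*(49/100) = 442 + 1519/520 = 231359/520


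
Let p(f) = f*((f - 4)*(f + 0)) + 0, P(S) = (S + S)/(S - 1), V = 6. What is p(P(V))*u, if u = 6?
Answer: -6912/125 ≈ -55.296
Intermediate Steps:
P(S) = 2*S/(-1 + S) (P(S) = (2*S)/(-1 + S) = 2*S/(-1 + S))
p(f) = f²*(-4 + f) (p(f) = f*((-4 + f)*f) + 0 = f*(f*(-4 + f)) + 0 = f²*(-4 + f) + 0 = f²*(-4 + f))
p(P(V))*u = ((2*6/(-1 + 6))²*(-4 + 2*6/(-1 + 6)))*6 = ((2*6/5)²*(-4 + 2*6/5))*6 = ((2*6*(⅕))²*(-4 + 2*6*(⅕)))*6 = ((12/5)²*(-4 + 12/5))*6 = ((144/25)*(-8/5))*6 = -1152/125*6 = -6912/125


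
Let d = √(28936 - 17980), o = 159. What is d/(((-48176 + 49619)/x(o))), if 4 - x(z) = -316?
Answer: 640*√2739/1443 ≈ 23.212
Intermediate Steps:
d = 2*√2739 (d = √10956 = 2*√2739 ≈ 104.67)
x(z) = 320 (x(z) = 4 - 1*(-316) = 4 + 316 = 320)
d/(((-48176 + 49619)/x(o))) = (2*√2739)/(((-48176 + 49619)/320)) = (2*√2739)/((1443*(1/320))) = (2*√2739)/(1443/320) = (2*√2739)*(320/1443) = 640*√2739/1443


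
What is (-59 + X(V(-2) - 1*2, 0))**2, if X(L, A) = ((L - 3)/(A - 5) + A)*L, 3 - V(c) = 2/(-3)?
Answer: 277729/81 ≈ 3428.8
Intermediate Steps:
V(c) = 11/3 (V(c) = 3 - 2/(-3) = 3 - 2*(-1)/3 = 3 - 1*(-2/3) = 3 + 2/3 = 11/3)
X(L, A) = L*(A + (-3 + L)/(-5 + A)) (X(L, A) = ((-3 + L)/(-5 + A) + A)*L = (A + (-3 + L)/(-5 + A))*L = L*(A + (-3 + L)/(-5 + A)))
(-59 + X(V(-2) - 1*2, 0))**2 = (-59 + (11/3 - 1*2)*(-3 + (11/3 - 1*2) + 0**2 - 5*0)/(-5 + 0))**2 = (-59 + (11/3 - 2)*(-3 + (11/3 - 2) + 0 + 0)/(-5))**2 = (-59 + (5/3)*(-1/5)*(-3 + 5/3 + 0 + 0))**2 = (-59 + (5/3)*(-1/5)*(-4/3))**2 = (-59 + 4/9)**2 = (-527/9)**2 = 277729/81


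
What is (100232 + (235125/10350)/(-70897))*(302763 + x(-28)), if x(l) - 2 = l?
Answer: 98959521777429643/3261262 ≈ 3.0344e+10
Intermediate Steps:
x(l) = 2 + l
(100232 + (235125/10350)/(-70897))*(302763 + x(-28)) = (100232 + (235125/10350)/(-70897))*(302763 + (2 - 28)) = (100232 + (235125*(1/10350))*(-1/70897))*(302763 - 26) = (100232 + (1045/46)*(-1/70897))*302737 = (100232 - 1045/3261262)*302737 = (326882811739/3261262)*302737 = 98959521777429643/3261262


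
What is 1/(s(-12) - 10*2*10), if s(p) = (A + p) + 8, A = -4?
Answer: -1/208 ≈ -0.0048077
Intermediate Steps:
s(p) = 4 + p (s(p) = (-4 + p) + 8 = 4 + p)
1/(s(-12) - 10*2*10) = 1/((4 - 12) - 10*2*10) = 1/(-8 - 20*10) = 1/(-8 - 200) = 1/(-208) = -1/208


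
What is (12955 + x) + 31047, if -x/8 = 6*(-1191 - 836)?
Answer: 141298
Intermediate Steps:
x = 97296 (x = -48*(-1191 - 836) = -48*(-2027) = -8*(-12162) = 97296)
(12955 + x) + 31047 = (12955 + 97296) + 31047 = 110251 + 31047 = 141298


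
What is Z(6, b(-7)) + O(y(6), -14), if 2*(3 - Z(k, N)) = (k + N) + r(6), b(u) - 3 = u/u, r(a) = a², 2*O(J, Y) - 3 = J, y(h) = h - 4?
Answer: -35/2 ≈ -17.500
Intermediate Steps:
y(h) = -4 + h
O(J, Y) = 3/2 + J/2
b(u) = 4 (b(u) = 3 + u/u = 3 + 1 = 4)
Z(k, N) = -15 - N/2 - k/2 (Z(k, N) = 3 - ((k + N) + 6²)/2 = 3 - ((N + k) + 36)/2 = 3 - (36 + N + k)/2 = 3 + (-18 - N/2 - k/2) = -15 - N/2 - k/2)
Z(6, b(-7)) + O(y(6), -14) = (-15 - ½*4 - ½*6) + (3/2 + (-4 + 6)/2) = (-15 - 2 - 3) + (3/2 + (½)*2) = -20 + (3/2 + 1) = -20 + 5/2 = -35/2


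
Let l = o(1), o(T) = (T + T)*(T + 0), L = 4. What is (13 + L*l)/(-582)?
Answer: -7/194 ≈ -0.036082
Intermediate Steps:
o(T) = 2*T² (o(T) = (2*T)*T = 2*T²)
l = 2 (l = 2*1² = 2*1 = 2)
(13 + L*l)/(-582) = (13 + 4*2)/(-582) = (13 + 8)*(-1/582) = 21*(-1/582) = -7/194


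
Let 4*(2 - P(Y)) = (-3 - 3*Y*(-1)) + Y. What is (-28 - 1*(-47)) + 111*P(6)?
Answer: -1367/4 ≈ -341.75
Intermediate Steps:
P(Y) = 11/4 - Y (P(Y) = 2 - ((-3 - 3*Y*(-1)) + Y)/4 = 2 - ((-3 + 3*Y) + Y)/4 = 2 - (-3 + 4*Y)/4 = 2 + (¾ - Y) = 11/4 - Y)
(-28 - 1*(-47)) + 111*P(6) = (-28 - 1*(-47)) + 111*(11/4 - 1*6) = (-28 + 47) + 111*(11/4 - 6) = 19 + 111*(-13/4) = 19 - 1443/4 = -1367/4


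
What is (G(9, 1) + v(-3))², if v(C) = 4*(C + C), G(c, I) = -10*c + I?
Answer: 12769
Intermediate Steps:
G(c, I) = I - 10*c
v(C) = 8*C (v(C) = 4*(2*C) = 8*C)
(G(9, 1) + v(-3))² = ((1 - 10*9) + 8*(-3))² = ((1 - 90) - 24)² = (-89 - 24)² = (-113)² = 12769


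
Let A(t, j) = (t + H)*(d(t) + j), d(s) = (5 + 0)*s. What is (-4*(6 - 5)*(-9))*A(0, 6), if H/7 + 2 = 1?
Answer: -1512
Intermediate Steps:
d(s) = 5*s
H = -7 (H = -14 + 7*1 = -14 + 7 = -7)
A(t, j) = (-7 + t)*(j + 5*t) (A(t, j) = (t - 7)*(5*t + j) = (-7 + t)*(j + 5*t))
(-4*(6 - 5)*(-9))*A(0, 6) = (-4*(6 - 5)*(-9))*(-35*0 - 7*6 + 5*0² + 6*0) = (-4*1*(-9))*(0 - 42 + 5*0 + 0) = (-4*(-9))*(0 - 42 + 0 + 0) = 36*(-42) = -1512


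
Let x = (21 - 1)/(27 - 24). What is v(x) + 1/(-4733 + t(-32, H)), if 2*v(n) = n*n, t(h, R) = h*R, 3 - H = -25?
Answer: 1125791/50661 ≈ 22.222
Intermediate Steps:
H = 28 (H = 3 - 1*(-25) = 3 + 25 = 28)
t(h, R) = R*h
x = 20/3 ≈ 6.6667
v(n) = n**2/2 (v(n) = (n*n)/2 = n**2/2)
v(x) + 1/(-4733 + t(-32, H)) = (20/3)**2/2 + 1/(-4733 + 28*(-32)) = (1/2)*(400/9) + 1/(-4733 - 896) = 200/9 + 1/(-5629) = 200/9 - 1/5629 = 1125791/50661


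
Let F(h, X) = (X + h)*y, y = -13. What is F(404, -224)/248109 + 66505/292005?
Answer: 1054479823/4829937903 ≈ 0.21832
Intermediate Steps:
F(h, X) = -13*X - 13*h (F(h, X) = (X + h)*(-13) = -13*X - 13*h)
F(404, -224)/248109 + 66505/292005 = (-13*(-224) - 13*404)/248109 + 66505/292005 = (2912 - 5252)*(1/248109) + 66505*(1/292005) = -2340*1/248109 + 13301/58401 = -780/82703 + 13301/58401 = 1054479823/4829937903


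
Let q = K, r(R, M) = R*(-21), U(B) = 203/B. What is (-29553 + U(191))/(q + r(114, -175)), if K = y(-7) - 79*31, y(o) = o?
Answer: 564442/92635 ≈ 6.0932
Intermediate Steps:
r(R, M) = -21*R
K = -2456 (K = -7 - 79*31 = -7 - 2449 = -2456)
q = -2456
(-29553 + U(191))/(q + r(114, -175)) = (-29553 + 203/191)/(-2456 - 21*114) = (-29553 + 203*(1/191))/(-2456 - 2394) = (-29553 + 203/191)/(-4850) = -5644420/191*(-1/4850) = 564442/92635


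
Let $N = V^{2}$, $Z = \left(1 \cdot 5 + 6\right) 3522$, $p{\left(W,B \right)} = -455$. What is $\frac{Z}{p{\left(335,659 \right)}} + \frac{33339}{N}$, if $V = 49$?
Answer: $- \frac{11121471}{156065} \approx -71.262$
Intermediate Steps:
$Z = 38742$ ($Z = \left(5 + 6\right) 3522 = 11 \cdot 3522 = 38742$)
$N = 2401$ ($N = 49^{2} = 2401$)
$\frac{Z}{p{\left(335,659 \right)}} + \frac{33339}{N} = \frac{38742}{-455} + \frac{33339}{2401} = 38742 \left(- \frac{1}{455}\right) + 33339 \cdot \frac{1}{2401} = - \frac{38742}{455} + \frac{33339}{2401} = - \frac{11121471}{156065}$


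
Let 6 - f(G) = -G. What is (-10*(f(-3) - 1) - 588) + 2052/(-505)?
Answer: -309092/505 ≈ -612.06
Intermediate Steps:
f(G) = 6 + G (f(G) = 6 - (-1)*G = 6 + G)
(-10*(f(-3) - 1) - 588) + 2052/(-505) = (-10*((6 - 3) - 1) - 588) + 2052/(-505) = (-10*(3 - 1) - 588) + 2052*(-1/505) = (-10*2 - 588) - 2052/505 = (-20 - 588) - 2052/505 = -608 - 2052/505 = -309092/505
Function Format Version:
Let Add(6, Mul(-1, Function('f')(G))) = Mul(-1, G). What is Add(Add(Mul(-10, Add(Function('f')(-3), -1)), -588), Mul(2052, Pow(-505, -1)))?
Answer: Rational(-309092, 505) ≈ -612.06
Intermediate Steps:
Function('f')(G) = Add(6, G) (Function('f')(G) = Add(6, Mul(-1, Mul(-1, G))) = Add(6, G))
Add(Add(Mul(-10, Add(Function('f')(-3), -1)), -588), Mul(2052, Pow(-505, -1))) = Add(Add(Mul(-10, Add(Add(6, -3), -1)), -588), Mul(2052, Pow(-505, -1))) = Add(Add(Mul(-10, Add(3, -1)), -588), Mul(2052, Rational(-1, 505))) = Add(Add(Mul(-10, 2), -588), Rational(-2052, 505)) = Add(Add(-20, -588), Rational(-2052, 505)) = Add(-608, Rational(-2052, 505)) = Rational(-309092, 505)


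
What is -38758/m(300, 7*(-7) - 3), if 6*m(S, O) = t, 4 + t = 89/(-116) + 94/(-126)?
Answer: 1699460784/40291 ≈ 42180.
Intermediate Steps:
t = -40291/7308 (t = -4 + (89/(-116) + 94/(-126)) = -4 + (89*(-1/116) + 94*(-1/126)) = -4 + (-89/116 - 47/63) = -4 - 11059/7308 = -40291/7308 ≈ -5.5133)
m(S, O) = -40291/43848 (m(S, O) = (⅙)*(-40291/7308) = -40291/43848)
-38758/m(300, 7*(-7) - 3) = -38758/(-40291/43848) = -38758*(-43848/40291) = 1699460784/40291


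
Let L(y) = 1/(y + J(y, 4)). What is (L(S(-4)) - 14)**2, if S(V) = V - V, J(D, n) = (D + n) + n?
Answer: 12321/64 ≈ 192.52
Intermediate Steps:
J(D, n) = D + 2*n
S(V) = 0
L(y) = 1/(8 + 2*y) (L(y) = 1/(y + (y + 2*4)) = 1/(y + (y + 8)) = 1/(y + (8 + y)) = 1/(8 + 2*y))
(L(S(-4)) - 14)**2 = (1/(2*(4 + 0)) - 14)**2 = ((1/2)/4 - 14)**2 = ((1/2)*(1/4) - 14)**2 = (1/8 - 14)**2 = (-111/8)**2 = 12321/64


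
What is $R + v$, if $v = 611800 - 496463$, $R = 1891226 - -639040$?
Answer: $2645603$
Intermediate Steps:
$R = 2530266$ ($R = 1891226 + 639040 = 2530266$)
$v = 115337$ ($v = 611800 - 496463 = 115337$)
$R + v = 2530266 + 115337 = 2645603$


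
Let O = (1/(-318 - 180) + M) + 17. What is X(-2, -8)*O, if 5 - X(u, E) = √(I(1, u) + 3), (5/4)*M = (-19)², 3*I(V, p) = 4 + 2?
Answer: 761437/498 - 761437*√5/2490 ≈ 845.21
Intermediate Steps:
I(V, p) = 2 (I(V, p) = (4 + 2)/3 = (⅓)*6 = 2)
M = 1444/5 (M = (⅘)*(-19)² = (⅘)*361 = 1444/5 ≈ 288.80)
X(u, E) = 5 - √5 (X(u, E) = 5 - √(2 + 3) = 5 - √5)
O = 761437/2490 (O = (1/(-318 - 180) + 1444/5) + 17 = (1/(-498) + 1444/5) + 17 = (-1/498 + 1444/5) + 17 = 719107/2490 + 17 = 761437/2490 ≈ 305.80)
X(-2, -8)*O = (5 - √5)*(761437/2490) = 761437/498 - 761437*√5/2490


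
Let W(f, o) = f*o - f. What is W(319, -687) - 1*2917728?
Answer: -3137200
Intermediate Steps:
W(f, o) = -f + f*o
W(319, -687) - 1*2917728 = 319*(-1 - 687) - 1*2917728 = 319*(-688) - 2917728 = -219472 - 2917728 = -3137200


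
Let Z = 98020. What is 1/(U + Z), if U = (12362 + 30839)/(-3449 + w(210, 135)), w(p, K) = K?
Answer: 3314/324795079 ≈ 1.0203e-5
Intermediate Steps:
U = -43201/3314 (U = (12362 + 30839)/(-3449 + 135) = 43201/(-3314) = 43201*(-1/3314) = -43201/3314 ≈ -13.036)
1/(U + Z) = 1/(-43201/3314 + 98020) = 1/(324795079/3314) = 3314/324795079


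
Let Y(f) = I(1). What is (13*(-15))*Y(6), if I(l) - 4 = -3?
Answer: -195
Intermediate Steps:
I(l) = 1 (I(l) = 4 - 3 = 1)
Y(f) = 1
(13*(-15))*Y(6) = (13*(-15))*1 = -195*1 = -195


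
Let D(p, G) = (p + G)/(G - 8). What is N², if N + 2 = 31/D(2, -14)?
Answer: 108241/36 ≈ 3006.7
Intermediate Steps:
D(p, G) = (G + p)/(-8 + G)
N = 329/6 (N = -2 + 31/(((-14 + 2)/(-8 - 14))) = -2 + 31/((-12/(-22))) = -2 + 31/((-1/22*(-12))) = -2 + 31/(6/11) = -2 + 31*(11/6) = -2 + 341/6 = 329/6 ≈ 54.833)
N² = (329/6)² = 108241/36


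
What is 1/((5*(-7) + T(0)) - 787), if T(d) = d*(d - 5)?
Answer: -1/822 ≈ -0.0012165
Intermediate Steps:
T(d) = d*(-5 + d)
1/((5*(-7) + T(0)) - 787) = 1/((5*(-7) + 0*(-5 + 0)) - 787) = 1/((-35 + 0*(-5)) - 787) = 1/((-35 + 0) - 787) = 1/(-35 - 787) = 1/(-822) = -1/822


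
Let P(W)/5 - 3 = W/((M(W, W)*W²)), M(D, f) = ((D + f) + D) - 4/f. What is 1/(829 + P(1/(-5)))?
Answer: 97/81743 ≈ 0.0011866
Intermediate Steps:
M(D, f) = f - 4/f + 2*D (M(D, f) = (f + 2*D) - 4/f = f - 4/f + 2*D)
P(W) = 15 + 5/(W*(-4/W + 3*W)) (P(W) = 15 + 5*(W/(((W - 4/W + 2*W)*W²))) = 15 + 5*(W/(((-4/W + 3*W)*W²))) = 15 + 5*(W/((W²*(-4/W + 3*W)))) = 15 + 5*(W*(1/(W²*(-4/W + 3*W)))) = 15 + 5*(1/(W*(-4/W + 3*W))) = 15 + 5/(W*(-4/W + 3*W)))
1/(829 + P(1/(-5))) = 1/(829 + 5*(-11 + 9*(1/(-5))²)/(-4 + 3*(1/(-5))²)) = 1/(829 + 5*(-11 + 9*(-⅕)²)/(-4 + 3*(-⅕)²)) = 1/(829 + 5*(-11 + 9*(1/25))/(-4 + 3*(1/25))) = 1/(829 + 5*(-11 + 9/25)/(-4 + 3/25)) = 1/(829 + 5*(-266/25)/(-97/25)) = 1/(829 + 5*(-25/97)*(-266/25)) = 1/(829 + 1330/97) = 1/(81743/97) = 97/81743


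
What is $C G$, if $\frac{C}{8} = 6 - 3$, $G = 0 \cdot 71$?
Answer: $0$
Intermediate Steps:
$G = 0$
$C = 24$ ($C = 8 \left(6 - 3\right) = 8 \cdot 3 = 24$)
$C G = 24 \cdot 0 = 0$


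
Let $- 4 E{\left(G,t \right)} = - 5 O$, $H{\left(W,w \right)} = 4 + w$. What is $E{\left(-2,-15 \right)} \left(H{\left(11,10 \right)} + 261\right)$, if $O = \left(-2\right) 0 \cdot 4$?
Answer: $0$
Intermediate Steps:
$O = 0$ ($O = 0 \cdot 4 = 0$)
$E{\left(G,t \right)} = 0$ ($E{\left(G,t \right)} = - \frac{\left(-5\right) 0}{4} = \left(- \frac{1}{4}\right) 0 = 0$)
$E{\left(-2,-15 \right)} \left(H{\left(11,10 \right)} + 261\right) = 0 \left(\left(4 + 10\right) + 261\right) = 0 \left(14 + 261\right) = 0 \cdot 275 = 0$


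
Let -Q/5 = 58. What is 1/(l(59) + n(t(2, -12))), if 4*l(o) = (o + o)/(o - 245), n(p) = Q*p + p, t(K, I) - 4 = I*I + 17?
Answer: -372/17738879 ≈ -2.0971e-5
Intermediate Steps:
Q = -290 (Q = -5*58 = -290)
t(K, I) = 21 + I**2 (t(K, I) = 4 + (I*I + 17) = 4 + (I**2 + 17) = 4 + (17 + I**2) = 21 + I**2)
n(p) = -289*p (n(p) = -290*p + p = -289*p)
l(o) = o/(2*(-245 + o)) (l(o) = ((o + o)/(o - 245))/4 = ((2*o)/(-245 + o))/4 = (2*o/(-245 + o))/4 = o/(2*(-245 + o)))
1/(l(59) + n(t(2, -12))) = 1/((1/2)*59/(-245 + 59) - 289*(21 + (-12)**2)) = 1/((1/2)*59/(-186) - 289*(21 + 144)) = 1/((1/2)*59*(-1/186) - 289*165) = 1/(-59/372 - 47685) = 1/(-17738879/372) = -372/17738879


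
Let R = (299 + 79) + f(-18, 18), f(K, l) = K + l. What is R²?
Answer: 142884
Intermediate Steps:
R = 378 (R = (299 + 79) + (-18 + 18) = 378 + 0 = 378)
R² = 378² = 142884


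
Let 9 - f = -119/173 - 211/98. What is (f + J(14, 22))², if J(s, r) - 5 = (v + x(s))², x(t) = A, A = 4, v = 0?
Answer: 310009536225/287438116 ≈ 1078.5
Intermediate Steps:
x(t) = 4
J(s, r) = 21 (J(s, r) = 5 + (0 + 4)² = 5 + 4² = 5 + 16 = 21)
f = 200751/16954 (f = 9 - (-119/173 - 211/98) = 9 - 1*(-48165/16954) = 9 + 48165/16954 = 200751/16954 ≈ 11.841)
(f + J(14, 22))² = (200751/16954 + 21)² = (556785/16954)² = 310009536225/287438116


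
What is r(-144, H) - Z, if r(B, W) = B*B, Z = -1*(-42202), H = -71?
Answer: -21466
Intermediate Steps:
Z = 42202
r(B, W) = B**2
r(-144, H) - Z = (-144)**2 - 1*42202 = 20736 - 42202 = -21466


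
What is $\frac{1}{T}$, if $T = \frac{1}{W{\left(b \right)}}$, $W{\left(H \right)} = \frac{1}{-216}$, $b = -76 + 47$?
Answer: $- \frac{1}{216} \approx -0.0046296$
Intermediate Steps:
$b = -29$
$W{\left(H \right)} = - \frac{1}{216}$
$T = -216$ ($T = \frac{1}{- \frac{1}{216}} = -216$)
$\frac{1}{T} = \frac{1}{-216} = - \frac{1}{216}$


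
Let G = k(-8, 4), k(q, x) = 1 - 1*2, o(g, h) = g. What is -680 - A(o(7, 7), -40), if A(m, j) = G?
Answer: -679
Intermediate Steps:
k(q, x) = -1 (k(q, x) = 1 - 2 = -1)
G = -1
A(m, j) = -1
-680 - A(o(7, 7), -40) = -680 - 1*(-1) = -680 + 1 = -679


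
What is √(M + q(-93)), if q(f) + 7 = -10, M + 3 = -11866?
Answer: I*√11886 ≈ 109.02*I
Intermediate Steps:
M = -11869 (M = -3 - 11866 = -11869)
q(f) = -17 (q(f) = -7 - 10 = -17)
√(M + q(-93)) = √(-11869 - 17) = √(-11886) = I*√11886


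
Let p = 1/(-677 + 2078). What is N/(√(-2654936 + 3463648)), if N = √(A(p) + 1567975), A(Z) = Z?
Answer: √38889227659377558/141625689 ≈ 1.3924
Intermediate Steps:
p = 1/1401 ≈ 0.00071378
N = 4*√192351431211/1401 (N = √(1/1401 + 1567975) = √(2196732976/1401) = 4*√192351431211/1401 ≈ 1252.2)
N/(√(-2654936 + 3463648)) = (4*√192351431211/1401)/(√(-2654936 + 3463648)) = (4*√192351431211/1401)/(√808712) = (4*√192351431211/1401)/((2*√202178)) = (4*√192351431211/1401)*(√202178/404356) = √38889227659377558/141625689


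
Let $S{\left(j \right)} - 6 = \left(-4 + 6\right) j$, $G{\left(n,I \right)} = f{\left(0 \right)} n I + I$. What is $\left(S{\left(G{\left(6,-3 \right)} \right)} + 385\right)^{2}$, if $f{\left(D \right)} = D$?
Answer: $148225$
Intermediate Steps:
$G{\left(n,I \right)} = I$ ($G{\left(n,I \right)} = 0 n I + I = 0 I + I = 0 + I = I$)
$S{\left(j \right)} = 6 + 2 j$ ($S{\left(j \right)} = 6 + \left(-4 + 6\right) j = 6 + 2 j$)
$\left(S{\left(G{\left(6,-3 \right)} \right)} + 385\right)^{2} = \left(\left(6 + 2 \left(-3\right)\right) + 385\right)^{2} = \left(\left(6 - 6\right) + 385\right)^{2} = \left(0 + 385\right)^{2} = 385^{2} = 148225$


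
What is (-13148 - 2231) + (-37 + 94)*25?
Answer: -13954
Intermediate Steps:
(-13148 - 2231) + (-37 + 94)*25 = -15379 + 57*25 = -15379 + 1425 = -13954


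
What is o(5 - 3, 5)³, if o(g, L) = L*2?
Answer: 1000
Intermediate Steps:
o(g, L) = 2*L
o(5 - 3, 5)³ = (2*5)³ = 10³ = 1000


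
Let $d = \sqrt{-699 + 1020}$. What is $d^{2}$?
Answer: $321$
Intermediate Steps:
$d = \sqrt{321} \approx 17.916$
$d^{2} = \left(\sqrt{321}\right)^{2} = 321$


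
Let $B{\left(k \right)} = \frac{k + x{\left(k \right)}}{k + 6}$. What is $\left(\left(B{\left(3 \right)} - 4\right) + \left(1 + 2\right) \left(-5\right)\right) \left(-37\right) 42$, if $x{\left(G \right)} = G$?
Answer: $28490$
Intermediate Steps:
$B{\left(k \right)} = \frac{2 k}{6 + k}$ ($B{\left(k \right)} = \frac{k + k}{k + 6} = \frac{2 k}{6 + k}$)
$\left(\left(B{\left(3 \right)} - 4\right) + \left(1 + 2\right) \left(-5\right)\right) \left(-37\right) 42 = \left(\left(2 \cdot 3 \frac{1}{6 + 3} - 4\right) + \left(1 + 2\right) \left(-5\right)\right) \left(-37\right) 42 = \left(\left(2 \cdot 3 \cdot \frac{1}{9} - 4\right) + 3 \left(-5\right)\right) \left(-37\right) 42 = \left(\left(2 \cdot 3 \cdot \frac{1}{9} - 4\right) - 15\right) \left(-37\right) 42 = \left(\left(\frac{2}{3} - 4\right) - 15\right) \left(-37\right) 42 = \left(- \frac{10}{3} - 15\right) \left(-37\right) 42 = \left(- \frac{55}{3}\right) \left(-37\right) 42 = \frac{2035}{3} \cdot 42 = 28490$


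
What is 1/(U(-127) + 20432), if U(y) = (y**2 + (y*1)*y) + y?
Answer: 1/52563 ≈ 1.9025e-5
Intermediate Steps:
U(y) = y + 2*y**2 (U(y) = (y**2 + y*y) + y = (y**2 + y**2) + y = 2*y**2 + y = y + 2*y**2)
1/(U(-127) + 20432) = 1/(-127*(1 + 2*(-127)) + 20432) = 1/(-127*(1 - 254) + 20432) = 1/(-127*(-253) + 20432) = 1/(32131 + 20432) = 1/52563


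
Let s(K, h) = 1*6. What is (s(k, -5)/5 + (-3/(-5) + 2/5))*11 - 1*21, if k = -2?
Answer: 16/5 ≈ 3.2000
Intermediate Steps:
s(K, h) = 6
(s(k, -5)/5 + (-3/(-5) + 2/5))*11 - 1*21 = (6/5 + (-3/(-5) + 2/5))*11 - 1*21 = (6*(1/5) + (-3*(-1/5) + 2*(1/5)))*11 - 21 = (6/5 + (3/5 + 2/5))*11 - 21 = (6/5 + 1)*11 - 21 = (11/5)*11 - 21 = 121/5 - 21 = 16/5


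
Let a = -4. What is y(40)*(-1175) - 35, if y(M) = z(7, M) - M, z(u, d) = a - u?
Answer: 59890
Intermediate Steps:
z(u, d) = -4 - u
y(M) = -11 - M (y(M) = (-4 - 1*7) - M = (-4 - 7) - M = -11 - M)
y(40)*(-1175) - 35 = (-11 - 1*40)*(-1175) - 35 = (-11 - 40)*(-1175) - 35 = -51*(-1175) - 35 = 59925 - 35 = 59890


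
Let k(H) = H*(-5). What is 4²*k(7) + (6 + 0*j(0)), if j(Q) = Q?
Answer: -554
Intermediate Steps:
k(H) = -5*H
4²*k(7) + (6 + 0*j(0)) = 4²*(-5*7) + (6 + 0*0) = 16*(-35) + (6 + 0) = -560 + 6 = -554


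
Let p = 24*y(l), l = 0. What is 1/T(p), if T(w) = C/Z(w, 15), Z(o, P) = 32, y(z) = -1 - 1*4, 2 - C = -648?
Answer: 16/325 ≈ 0.049231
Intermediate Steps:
C = 650 (C = 2 - 1*(-648) = 2 + 648 = 650)
y(z) = -5 (y(z) = -1 - 4 = -5)
p = -120 (p = 24*(-5) = -120)
T(w) = 325/16 (T(w) = 650/32 = 650*(1/32) = 325/16)
1/T(p) = 1/(325/16) = 16/325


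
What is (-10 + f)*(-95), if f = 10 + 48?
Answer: -4560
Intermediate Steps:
f = 58
(-10 + f)*(-95) = (-10 + 58)*(-95) = 48*(-95) = -4560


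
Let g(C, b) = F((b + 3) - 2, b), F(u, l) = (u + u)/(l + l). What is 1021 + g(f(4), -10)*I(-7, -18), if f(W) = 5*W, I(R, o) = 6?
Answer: 5132/5 ≈ 1026.4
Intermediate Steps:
F(u, l) = u/l (F(u, l) = (2*u)/((2*l)) = (2*u)*(1/(2*l)) = u/l)
g(C, b) = (1 + b)/b (g(C, b) = ((b + 3) - 2)/b = ((3 + b) - 2)/b = (1 + b)/b)
1021 + g(f(4), -10)*I(-7, -18) = 1021 + ((1 - 10)/(-10))*6 = 1021 - ⅒*(-9)*6 = 1021 + (9/10)*6 = 1021 + 27/5 = 5132/5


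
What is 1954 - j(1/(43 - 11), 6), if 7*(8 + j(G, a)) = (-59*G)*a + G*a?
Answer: 109959/56 ≈ 1963.6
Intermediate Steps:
j(G, a) = -8 - 58*G*a/7 (j(G, a) = -8 + ((-59*G)*a + G*a)/7 = -8 + (-59*G*a + G*a)/7 = -8 + (-58*G*a)/7 = -8 - 58*G*a/7)
1954 - j(1/(43 - 11), 6) = 1954 - (-8 - 58/7*6/(43 - 11)) = 1954 - (-8 - 58/7*6/32) = 1954 - (-8 - 58/7*1/32*6) = 1954 - (-8 - 87/56) = 1954 - 1*(-535/56) = 1954 + 535/56 = 109959/56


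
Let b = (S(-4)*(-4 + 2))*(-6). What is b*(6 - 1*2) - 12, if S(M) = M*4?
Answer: -780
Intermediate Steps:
S(M) = 4*M
b = -192 (b = ((4*(-4))*(-4 + 2))*(-6) = -16*(-2)*(-6) = 32*(-6) = -192)
b*(6 - 1*2) - 12 = -192*(6 - 1*2) - 12 = -192*(6 - 2) - 12 = -192*4 - 12 = -768 - 12 = -780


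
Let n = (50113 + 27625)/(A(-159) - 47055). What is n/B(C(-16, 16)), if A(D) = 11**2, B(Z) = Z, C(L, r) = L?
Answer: 38869/375472 ≈ 0.10352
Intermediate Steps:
A(D) = 121
n = -38869/23467 (n = (50113 + 27625)/(121 - 47055) = 77738/(-46934) = 77738*(-1/46934) = -38869/23467 ≈ -1.6563)
n/B(C(-16, 16)) = -38869/23467/(-16) = -38869/23467*(-1/16) = 38869/375472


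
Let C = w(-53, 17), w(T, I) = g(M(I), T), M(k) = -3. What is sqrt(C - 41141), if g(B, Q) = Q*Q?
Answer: 74*I*sqrt(7) ≈ 195.79*I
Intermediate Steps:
g(B, Q) = Q**2
w(T, I) = T**2
C = 2809 (C = (-53)**2 = 2809)
sqrt(C - 41141) = sqrt(2809 - 41141) = sqrt(-38332) = 74*I*sqrt(7)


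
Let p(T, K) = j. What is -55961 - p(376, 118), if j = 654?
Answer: -56615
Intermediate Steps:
p(T, K) = 654
-55961 - p(376, 118) = -55961 - 1*654 = -55961 - 654 = -56615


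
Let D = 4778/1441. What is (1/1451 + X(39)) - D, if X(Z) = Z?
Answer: 74613312/2090891 ≈ 35.685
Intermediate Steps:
D = 4778/1441 (D = 4778*(1/1441) = 4778/1441 ≈ 3.3158)
(1/1451 + X(39)) - D = (1/1451 + 39) - 1*4778/1441 = (1/1451 + 39) - 4778/1441 = 56590/1451 - 4778/1441 = 74613312/2090891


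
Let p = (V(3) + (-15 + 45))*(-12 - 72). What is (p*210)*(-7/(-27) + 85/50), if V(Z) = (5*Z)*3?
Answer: -2592100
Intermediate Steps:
V(Z) = 15*Z
p = -6300 (p = (15*3 + (-15 + 45))*(-12 - 72) = (45 + 30)*(-84) = 75*(-84) = -6300)
(p*210)*(-7/(-27) + 85/50) = (-6300*210)*(-7/(-27) + 85/50) = -1323000*(-7*(-1/27) + 85*(1/50)) = -1323000*(7/27 + 17/10) = -1323000*529/270 = -2592100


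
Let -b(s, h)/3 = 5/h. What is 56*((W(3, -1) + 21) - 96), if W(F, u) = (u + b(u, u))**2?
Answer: 6776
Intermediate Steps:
b(s, h) = -15/h
W(F, u) = (u - 15/u)**2
56*((W(3, -1) + 21) - 96) = 56*(((-15 + (-1)**2)**2/(-1)**2 + 21) - 96) = 56*((1*(-15 + 1)**2 + 21) - 96) = 56*((1*(-14)**2 + 21) - 96) = 56*((1*196 + 21) - 96) = 56*((196 + 21) - 96) = 56*(217 - 96) = 56*121 = 6776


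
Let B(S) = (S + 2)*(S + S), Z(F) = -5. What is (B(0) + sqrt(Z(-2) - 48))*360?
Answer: 360*I*sqrt(53) ≈ 2620.8*I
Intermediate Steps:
B(S) = 2*S*(2 + S) (B(S) = (2 + S)*(2*S) = 2*S*(2 + S))
(B(0) + sqrt(Z(-2) - 48))*360 = (2*0*(2 + 0) + sqrt(-5 - 48))*360 = (2*0*2 + sqrt(-53))*360 = (0 + I*sqrt(53))*360 = (I*sqrt(53))*360 = 360*I*sqrt(53)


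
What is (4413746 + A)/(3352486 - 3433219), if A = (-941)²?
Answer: -1766409/26911 ≈ -65.639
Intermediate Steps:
A = 885481
(4413746 + A)/(3352486 - 3433219) = (4413746 + 885481)/(3352486 - 3433219) = 5299227/(-80733) = 5299227*(-1/80733) = -1766409/26911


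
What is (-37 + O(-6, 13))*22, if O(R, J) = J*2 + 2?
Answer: -198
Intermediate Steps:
O(R, J) = 2 + 2*J (O(R, J) = 2*J + 2 = 2 + 2*J)
(-37 + O(-6, 13))*22 = (-37 + (2 + 2*13))*22 = (-37 + (2 + 26))*22 = (-37 + 28)*22 = -9*22 = -198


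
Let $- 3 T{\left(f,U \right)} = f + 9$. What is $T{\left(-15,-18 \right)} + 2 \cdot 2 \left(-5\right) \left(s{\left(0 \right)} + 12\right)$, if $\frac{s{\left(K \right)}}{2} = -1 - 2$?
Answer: $-118$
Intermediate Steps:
$s{\left(K \right)} = -6$ ($s{\left(K \right)} = 2 \left(-1 - 2\right) = 2 \left(-3\right) = -6$)
$T{\left(f,U \right)} = -3 - \frac{f}{3}$ ($T{\left(f,U \right)} = - \frac{f + 9}{3} = - \frac{9 + f}{3} = -3 - \frac{f}{3}$)
$T{\left(-15,-18 \right)} + 2 \cdot 2 \left(-5\right) \left(s{\left(0 \right)} + 12\right) = \left(-3 - -5\right) + 2 \cdot 2 \left(-5\right) \left(-6 + 12\right) = \left(-3 + 5\right) + 4 \left(-5\right) 6 = 2 - 120 = -118$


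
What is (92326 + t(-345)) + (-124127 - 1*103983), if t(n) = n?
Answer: -136129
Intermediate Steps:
(92326 + t(-345)) + (-124127 - 1*103983) = (92326 - 345) + (-124127 - 1*103983) = 91981 + (-124127 - 103983) = 91981 - 228110 = -136129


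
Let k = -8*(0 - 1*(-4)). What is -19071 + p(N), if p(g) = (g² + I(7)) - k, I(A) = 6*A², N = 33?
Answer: -17656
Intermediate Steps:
k = -32 (k = -8*(0 + 4) = -8*4 = -32)
p(g) = 326 + g² (p(g) = (g² + 6*7²) - 1*(-32) = (g² + 6*49) + 32 = (g² + 294) + 32 = (294 + g²) + 32 = 326 + g²)
-19071 + p(N) = -19071 + (326 + 33²) = -19071 + (326 + 1089) = -19071 + 1415 = -17656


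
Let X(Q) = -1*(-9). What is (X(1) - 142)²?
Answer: 17689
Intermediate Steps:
X(Q) = 9
(X(1) - 142)² = (9 - 142)² = (-133)² = 17689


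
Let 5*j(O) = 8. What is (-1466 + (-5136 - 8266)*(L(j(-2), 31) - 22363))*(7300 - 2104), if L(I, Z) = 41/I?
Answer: 1555495519365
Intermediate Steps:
j(O) = 8/5 (j(O) = (⅕)*8 = 8/5)
(-1466 + (-5136 - 8266)*(L(j(-2), 31) - 22363))*(7300 - 2104) = (-1466 + (-5136 - 8266)*(41/(8/5) - 22363))*(7300 - 2104) = (-1466 - 13402*(41*(5/8) - 22363))*5196 = (-1466 - 13402*(205/8 - 22363))*5196 = (-1466 - 13402*(-178699/8))*5196 = (-1466 + 1197461999/4)*5196 = (1197456135/4)*5196 = 1555495519365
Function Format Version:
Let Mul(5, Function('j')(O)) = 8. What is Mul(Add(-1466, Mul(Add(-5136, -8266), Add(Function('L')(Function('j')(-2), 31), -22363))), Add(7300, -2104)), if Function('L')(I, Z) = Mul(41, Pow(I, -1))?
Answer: 1555495519365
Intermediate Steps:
Function('j')(O) = Rational(8, 5) (Function('j')(O) = Mul(Rational(1, 5), 8) = Rational(8, 5))
Mul(Add(-1466, Mul(Add(-5136, -8266), Add(Function('L')(Function('j')(-2), 31), -22363))), Add(7300, -2104)) = Mul(Add(-1466, Mul(Add(-5136, -8266), Add(Mul(41, Pow(Rational(8, 5), -1)), -22363))), Add(7300, -2104)) = Mul(Add(-1466, Mul(-13402, Add(Mul(41, Rational(5, 8)), -22363))), 5196) = Mul(Add(-1466, Mul(-13402, Add(Rational(205, 8), -22363))), 5196) = Mul(Add(-1466, Mul(-13402, Rational(-178699, 8))), 5196) = Mul(Add(-1466, Rational(1197461999, 4)), 5196) = Mul(Rational(1197456135, 4), 5196) = 1555495519365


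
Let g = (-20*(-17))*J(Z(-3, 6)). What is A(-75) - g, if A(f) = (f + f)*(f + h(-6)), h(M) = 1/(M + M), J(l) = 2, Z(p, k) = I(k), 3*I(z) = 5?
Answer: 21165/2 ≈ 10583.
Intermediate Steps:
I(z) = 5/3 (I(z) = (1/3)*5 = 5/3)
Z(p, k) = 5/3
h(M) = 1/(2*M)
A(f) = 2*f*(-1/12 + f) (A(f) = (f + f)*(f + (1/2)/(-6)) = (2*f)*(f + (1/2)*(-1/6)) = (2*f)*(f - 1/12) = (2*f)*(-1/12 + f) = 2*f*(-1/12 + f))
g = 680 (g = -20*(-17)*2 = 340*2 = 680)
A(-75) - g = (1/6)*(-75)*(-1 + 12*(-75)) - 1*680 = (1/6)*(-75)*(-1 - 900) - 680 = (1/6)*(-75)*(-901) - 680 = 22525/2 - 680 = 21165/2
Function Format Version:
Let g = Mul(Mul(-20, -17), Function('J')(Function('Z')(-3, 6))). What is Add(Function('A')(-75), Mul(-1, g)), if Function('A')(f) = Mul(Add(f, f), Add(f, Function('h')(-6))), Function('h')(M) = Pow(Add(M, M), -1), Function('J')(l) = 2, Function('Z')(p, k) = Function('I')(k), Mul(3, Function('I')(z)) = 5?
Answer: Rational(21165, 2) ≈ 10583.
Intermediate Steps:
Function('I')(z) = Rational(5, 3) (Function('I')(z) = Mul(Rational(1, 3), 5) = Rational(5, 3))
Function('Z')(p, k) = Rational(5, 3)
Function('h')(M) = Mul(Rational(1, 2), Pow(M, -1)) (Function('h')(M) = Pow(Mul(2, M), -1) = Mul(Rational(1, 2), Pow(M, -1)))
Function('A')(f) = Mul(2, f, Add(Rational(-1, 12), f)) (Function('A')(f) = Mul(Add(f, f), Add(f, Mul(Rational(1, 2), Pow(-6, -1)))) = Mul(Mul(2, f), Add(f, Mul(Rational(1, 2), Rational(-1, 6)))) = Mul(Mul(2, f), Add(f, Rational(-1, 12))) = Mul(Mul(2, f), Add(Rational(-1, 12), f)) = Mul(2, f, Add(Rational(-1, 12), f)))
g = 680 (g = Mul(Mul(-20, -17), 2) = Mul(340, 2) = 680)
Add(Function('A')(-75), Mul(-1, g)) = Add(Mul(Rational(1, 6), -75, Add(-1, Mul(12, -75))), Mul(-1, 680)) = Add(Mul(Rational(1, 6), -75, Add(-1, -900)), -680) = Add(Mul(Rational(1, 6), -75, -901), -680) = Add(Rational(22525, 2), -680) = Rational(21165, 2)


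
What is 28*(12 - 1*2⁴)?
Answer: -112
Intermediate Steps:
28*(12 - 1*2⁴) = 28*(12 - 1*16) = 28*(12 - 16) = 28*(-4) = -112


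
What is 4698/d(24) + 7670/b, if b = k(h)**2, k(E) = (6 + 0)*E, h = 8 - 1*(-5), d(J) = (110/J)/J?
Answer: 316623841/12870 ≈ 24602.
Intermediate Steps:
d(J) = 110/J**2
h = 13 (h = 8 + 5 = 13)
k(E) = 6*E
b = 6084 (b = (6*13)**2 = 78**2 = 6084)
4698/d(24) + 7670/b = 4698/((110/24**2)) + 7670/6084 = 4698/((110*(1/576))) + 7670*(1/6084) = 4698/(55/288) + 295/234 = 4698*(288/55) + 295/234 = 1353024/55 + 295/234 = 316623841/12870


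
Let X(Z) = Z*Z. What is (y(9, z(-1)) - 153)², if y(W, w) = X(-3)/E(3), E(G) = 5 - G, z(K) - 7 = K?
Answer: 88209/4 ≈ 22052.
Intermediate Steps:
z(K) = 7 + K
X(Z) = Z²
y(W, w) = 9/2 (y(W, w) = (-3)²/(5 - 1*3) = 9/(5 - 3) = 9/2)
(y(9, z(-1)) - 153)² = (9/2 - 153)² = (-297/2)² = 88209/4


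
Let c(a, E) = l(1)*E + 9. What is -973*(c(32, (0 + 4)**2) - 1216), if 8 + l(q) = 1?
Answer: 1283387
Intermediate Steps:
l(q) = -7 (l(q) = -8 + 1 = -7)
c(a, E) = 9 - 7*E (c(a, E) = -7*E + 9 = 9 - 7*E)
-973*(c(32, (0 + 4)**2) - 1216) = -973*((9 - 7*(0 + 4)**2) - 1216) = -973*((9 - 7*4**2) - 1216) = -973*((9 - 7*16) - 1216) = -973*((9 - 112) - 1216) = -973*(-103 - 1216) = -973*(-1319) = 1283387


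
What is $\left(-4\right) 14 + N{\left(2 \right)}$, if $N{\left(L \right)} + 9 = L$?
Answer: $-63$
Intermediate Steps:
$N{\left(L \right)} = -9 + L$
$\left(-4\right) 14 + N{\left(2 \right)} = \left(-4\right) 14 + \left(-9 + 2\right) = -56 - 7 = -63$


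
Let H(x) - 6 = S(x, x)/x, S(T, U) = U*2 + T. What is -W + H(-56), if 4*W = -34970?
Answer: 17503/2 ≈ 8751.5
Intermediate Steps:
W = -17485/2 (W = (1/4)*(-34970) = -17485/2 ≈ -8742.5)
S(T, U) = T + 2*U (S(T, U) = 2*U + T = T + 2*U)
H(x) = 9 (H(x) = 6 + (x + 2*x)/x = 6 + (3*x)/x = 6 + 3 = 9)
-W + H(-56) = -1*(-17485/2) + 9 = 17485/2 + 9 = 17503/2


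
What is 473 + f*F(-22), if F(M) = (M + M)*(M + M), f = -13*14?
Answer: -351879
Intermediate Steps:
f = -182
F(M) = 4*M² (F(M) = (2*M)*(2*M) = 4*M²)
473 + f*F(-22) = 473 - 728*(-22)² = 473 - 728*484 = 473 - 182*1936 = 473 - 352352 = -351879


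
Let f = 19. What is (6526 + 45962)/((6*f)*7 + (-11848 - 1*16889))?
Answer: -17496/9313 ≈ -1.8787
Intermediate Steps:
(6526 + 45962)/((6*f)*7 + (-11848 - 1*16889)) = (6526 + 45962)/((6*19)*7 + (-11848 - 1*16889)) = 52488/(114*7 + (-11848 - 16889)) = 52488/(798 - 28737) = 52488/(-27939) = 52488*(-1/27939) = -17496/9313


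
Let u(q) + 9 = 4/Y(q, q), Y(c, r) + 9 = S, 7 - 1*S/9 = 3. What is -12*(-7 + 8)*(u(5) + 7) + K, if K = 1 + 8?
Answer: 281/9 ≈ 31.222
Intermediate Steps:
S = 36 (S = 63 - 9*3 = 63 - 27 = 36)
Y(c, r) = 27 (Y(c, r) = -9 + 36 = 27)
u(q) = -239/27 (u(q) = -9 + 4/27 = -239/27)
K = 9
-12*(-7 + 8)*(u(5) + 7) + K = -12*(-7 + 8)*(-239/27 + 7) + 9 = -12*(-50)/27 + 9 = -12*(-50/27) + 9 = 200/9 + 9 = 281/9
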